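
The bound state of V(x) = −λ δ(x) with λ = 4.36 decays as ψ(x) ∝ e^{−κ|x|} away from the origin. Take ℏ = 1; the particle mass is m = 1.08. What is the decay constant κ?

κ = 4.71

Integrating the TISE across x = 0 gives the cusp condition ψ'(0⁺) − ψ'(0⁻) = −(2mλ/ℏ²)ψ(0).
With ψ ∝ e^{−κ|x|} this yields −2κ = −2mλ/ℏ², so κ = mλ/ℏ² = 4.709.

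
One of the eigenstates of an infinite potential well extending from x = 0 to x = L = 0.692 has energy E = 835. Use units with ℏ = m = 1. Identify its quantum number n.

For an infinite well E_n = n²π²ℏ²/(2mL²), so n = (L/πℏ)√(2mE).
n = (0.692/π) × √(2 × 1 × 835) = 9.001 → n = 9.

n = 9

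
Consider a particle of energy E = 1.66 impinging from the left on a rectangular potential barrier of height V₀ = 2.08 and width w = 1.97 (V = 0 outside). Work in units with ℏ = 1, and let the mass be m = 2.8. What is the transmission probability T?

T = 0.00612

E < V₀: inside the barrier ψ ∝ e^{±κx} with κ = √(2m(V₀ − E))/ℏ = 1.534.
κw = 3.021, sinh(κw) = 10.23.
Matching ψ, ψ′ at both faces gives T = [1 + V₀² sinh²(κw) / (4E(V₀ − E))]⁻¹ = 1/163.5 = 0.00612.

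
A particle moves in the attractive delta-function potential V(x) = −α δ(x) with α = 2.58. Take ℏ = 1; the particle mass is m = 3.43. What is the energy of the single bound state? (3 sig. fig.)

For x ≠ 0 the bound state is ψ ∝ e^{−κ|x|}; integrating the TISE across the delta gives the cusp condition 2κ = 2mα/ℏ², so κ = 8.849.
Then E = −ℏ²κ²/(2m) = −mα²/(2ℏ²) = -11.42.

E = -11.4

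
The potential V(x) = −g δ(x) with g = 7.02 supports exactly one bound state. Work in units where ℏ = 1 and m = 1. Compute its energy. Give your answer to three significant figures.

E = -24.6

The bound state is ψ(x) = √κ e^{−κ|x|}. The derivative jump ψ'(0⁺) − ψ'(0⁻) = −(2mg/ℏ²)ψ(0) fixes κ = mg/ℏ² = 7.020.
Then E = −ℏ²κ²/(2m) = −mg²/(2ℏ²) = -24.64.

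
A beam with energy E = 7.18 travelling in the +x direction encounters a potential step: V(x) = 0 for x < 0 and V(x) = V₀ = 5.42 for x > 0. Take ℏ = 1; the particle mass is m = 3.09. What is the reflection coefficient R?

The wavenumbers are k₁ = √(2mE)/ℏ = 6.661 on the left and k₂ = √(2m(E − V₀))/ℏ = 3.298 on the right.
Continuity of ψ and ψ′ at the step yields the reflection amplitude r = (k₁ − k₂)/(k₁ + k₂) = 0.3377; thus R = |r|² = 0.1140, T = 0.8860.

R = 0.114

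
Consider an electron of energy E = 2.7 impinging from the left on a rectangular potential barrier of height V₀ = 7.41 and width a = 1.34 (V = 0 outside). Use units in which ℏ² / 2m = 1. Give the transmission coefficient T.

T = 0.0110

Since E < V₀ the interior solution is evanescent with decay constant κ = √(2m(V₀ − E))/ℏ = 2.170.
κa = 2.908, sinh(κa) = 9.134.
Matching ψ, ψ′ at both faces gives T = [1 + V₀² sinh²(κa) / (4E(V₀ − E))]⁻¹ = 1/91.06 = 0.0110.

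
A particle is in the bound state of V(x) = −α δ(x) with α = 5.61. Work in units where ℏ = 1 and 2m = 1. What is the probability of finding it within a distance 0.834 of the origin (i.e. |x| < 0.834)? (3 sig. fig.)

P = 0.991

The normalised bound state is ψ = √κ e^{−κ|x|} with κ = mα/ℏ² = 2.805.
P(|x| < d) = ∫_{−d}^{d} κ e^{−2κ|x|} dx = 1 − e^{−2κd} = 1 − e^{−4.679} = 0.9907.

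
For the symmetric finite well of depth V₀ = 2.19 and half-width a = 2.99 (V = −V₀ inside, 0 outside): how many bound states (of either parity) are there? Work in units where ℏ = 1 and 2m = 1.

The dimensionless depth is z₀ = a√(2mV₀)/ℏ = 2.99 × √(2.190) = 4.425.
The even/odd transcendental equations gain one root per π/2 in z₀, giving N = 1 + ⌊2z₀/π⌋ = 1 + ⌊2.817⌋ = 3.

N = 3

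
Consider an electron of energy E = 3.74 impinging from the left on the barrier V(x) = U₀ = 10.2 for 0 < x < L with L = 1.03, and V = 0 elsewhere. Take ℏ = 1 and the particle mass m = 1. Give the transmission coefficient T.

T = 0.00226

E < U₀: inside the barrier ψ ∝ e^{±κx} with κ = √(2m(U₀ − E))/ℏ = 3.594.
κL = 3.702, sinh(κL) = 20.26.
The exact tunnelling result is T⁻¹ = 1 + U₀² sinh²(κL) / [4E(U₀ − E)] = 442.8, so T = 0.00226.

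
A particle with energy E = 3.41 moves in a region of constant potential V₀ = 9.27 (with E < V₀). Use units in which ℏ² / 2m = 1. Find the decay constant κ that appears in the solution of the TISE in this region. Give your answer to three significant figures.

κ = 2.42

Since E < V₀ the TISE in this region is ψ'' = κ²ψ with κ = √(2m(V₀ − E))/ℏ.
κ = √(2 × 0.5 × 5.86) = 2.421.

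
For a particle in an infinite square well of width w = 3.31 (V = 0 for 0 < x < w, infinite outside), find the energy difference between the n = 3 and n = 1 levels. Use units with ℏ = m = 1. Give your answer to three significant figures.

ΔE = 3.60

E_n = n²π²ℏ²/(2mw²), so ΔE = (3² − 1²) π²ℏ²/(2mw²).
ΔE = 8 × π² / (2 × 1 × 3.31²) = 3.603.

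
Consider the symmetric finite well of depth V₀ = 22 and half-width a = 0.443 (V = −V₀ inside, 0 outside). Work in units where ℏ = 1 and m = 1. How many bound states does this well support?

N = 2

The dimensionless depth is z₀ = a√(2mV₀)/ℏ = 0.443 × √(44.00) = 2.939.
The even/odd transcendental equations gain one root per π/2 in z₀, giving N = 1 + ⌊2z₀/π⌋ = 1 + ⌊1.871⌋ = 2.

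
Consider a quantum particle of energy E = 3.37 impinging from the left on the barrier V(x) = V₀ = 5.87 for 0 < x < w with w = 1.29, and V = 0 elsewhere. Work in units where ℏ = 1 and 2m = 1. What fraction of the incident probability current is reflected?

R = 0.936

E < V₀: inside the barrier ψ ∝ e^{±κx} with κ = √(2m(V₀ − E))/ℏ = 1.581.
κw = 2.040, sinh(κw) = 3.779.
Matching ψ, ψ′ at both faces gives T = [1 + V₀² sinh²(κw) / (4E(V₀ − E))]⁻¹ = 1/15.60 = 0.0641.
R = 1 − T = 0.936.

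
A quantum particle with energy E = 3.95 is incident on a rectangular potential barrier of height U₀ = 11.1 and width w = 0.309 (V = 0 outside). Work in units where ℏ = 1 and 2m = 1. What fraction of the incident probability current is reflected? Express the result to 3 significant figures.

E < U₀: inside the barrier ψ ∝ e^{±κx} with κ = √(2m(U₀ − E))/ℏ = 2.674.
κw = 0.8263, sinh(κw) = 0.9235.
Matching ψ, ψ′ at both faces gives T = [1 + U₀² sinh²(κw) / (4E(U₀ − E))]⁻¹ = 1/1.930 = 0.518.
R = 1 − T = 0.482.

R = 0.482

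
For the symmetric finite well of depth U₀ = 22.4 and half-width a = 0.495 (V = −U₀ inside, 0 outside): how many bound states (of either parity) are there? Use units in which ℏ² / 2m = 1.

N = 2

The dimensionless depth is z₀ = a√(2mU₀)/ℏ = 0.495 × √(22.40) = 2.343.
The even/odd transcendental equations gain one root per π/2 in z₀, giving N = 1 + ⌊2z₀/π⌋ = 1 + ⌊1.491⌋ = 2.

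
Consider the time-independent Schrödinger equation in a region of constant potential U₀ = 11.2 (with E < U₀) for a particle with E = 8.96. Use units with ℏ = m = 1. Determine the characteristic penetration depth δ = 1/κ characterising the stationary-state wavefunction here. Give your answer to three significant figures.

Since E < U₀ the TISE in this region is ψ'' = κ²ψ with κ = √(2m(U₀ − E))/ℏ.
κ = √(2 × 1 × 2.24) = 2.117. The penetration depth is δ = 1/κ = 0.472.

δ = 0.472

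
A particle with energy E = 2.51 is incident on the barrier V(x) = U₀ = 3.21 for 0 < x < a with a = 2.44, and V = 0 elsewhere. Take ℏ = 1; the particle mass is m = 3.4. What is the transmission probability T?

T = 0.0000649

E < U₀: inside the barrier ψ ∝ e^{±κx} with κ = √(2m(U₀ − E))/ℏ = 2.182.
κa = 5.323, sinh(κa) = 102.5.
The exact tunnelling result is T⁻¹ = 1 + U₀² sinh²(κa) / [4E(U₀ − E)] = 15420, so T = 0.0000649.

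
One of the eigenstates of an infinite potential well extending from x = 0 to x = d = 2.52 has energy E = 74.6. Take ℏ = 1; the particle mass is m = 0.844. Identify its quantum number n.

n = 9

For an infinite well E_n = n²π²ℏ²/(2md²), so n = (d/πℏ)√(2mE).
n = (2.52/π) × √(2 × 0.844 × 74.6) = 9.001 → n = 9.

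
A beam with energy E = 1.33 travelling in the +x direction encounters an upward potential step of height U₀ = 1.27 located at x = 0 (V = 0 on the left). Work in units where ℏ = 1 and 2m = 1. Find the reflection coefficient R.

R = 0.422

On each side the TISE gives plane waves with k = √(2m(E − V))/ℏ: k₁ = √(2·½·1.33) = 1.153, k₂ = √(2·½·0.06) = 0.2449.
Continuity of ψ and ψ′ at the step yields the reflection amplitude r = (k₁ − k₂)/(k₁ + k₂) = 0.6496; thus R = |r|² = 0.4220, T = 0.5780.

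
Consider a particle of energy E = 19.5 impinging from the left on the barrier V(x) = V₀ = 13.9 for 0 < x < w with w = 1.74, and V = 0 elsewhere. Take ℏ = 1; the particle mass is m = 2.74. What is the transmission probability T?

T = 0.980

Above the barrier the interior wavenumber is k₂ = √(2m(E − V₀))/ℏ = 5.540, giving phase k₂w = 9.639.
T = [1 + V₀² sin²(k₂w) / (4E(E − V₀))]⁻¹ = 1/1.020 = 0.980.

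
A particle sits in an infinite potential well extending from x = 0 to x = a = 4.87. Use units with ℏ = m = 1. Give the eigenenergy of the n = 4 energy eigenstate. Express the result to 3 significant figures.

Requiring ψ(0) = ψ(a) = 0 quantises k = nπ/a, hence E_n = ℏ²k²/2m = n²π²ℏ²/(2ma²).
E_4 = 4² × π² / (2 × 1 × 4.87²) = 3.329.

E = 3.33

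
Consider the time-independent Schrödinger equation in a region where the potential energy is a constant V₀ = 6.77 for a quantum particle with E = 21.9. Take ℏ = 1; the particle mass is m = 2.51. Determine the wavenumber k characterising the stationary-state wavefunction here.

k = 8.72

With E > V₀ the solution is oscillatory, ψ ∝ e^{±ikx} with k = √(2m(E − V₀))/ℏ.
k = √(2 × 2.51 × 15.13) = 8.715.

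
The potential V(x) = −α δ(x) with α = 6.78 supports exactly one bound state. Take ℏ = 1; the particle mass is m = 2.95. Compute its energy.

For x ≠ 0 the bound state is ψ ∝ e^{−κ|x|}; integrating the TISE across the delta gives the cusp condition 2κ = 2mα/ℏ², so κ = 20.00.
Then E = −ℏ²κ²/(2m) = −mα²/(2ℏ²) = -67.80.

E = -67.8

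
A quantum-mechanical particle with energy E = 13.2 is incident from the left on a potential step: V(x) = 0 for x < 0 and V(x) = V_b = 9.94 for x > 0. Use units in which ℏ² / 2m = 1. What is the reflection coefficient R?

The wavenumbers are k₁ = √(2mE)/ℏ = 3.633 on the left and k₂ = √(2m(E − V_b))/ℏ = 1.806 on the right.
Matching ψ and ψ′ at x = 0 gives r = (k₁ − k₂)/(k₁ + k₂), so R = r² = 0.1129 and T = 1 − R = 0.8871.

R = 0.113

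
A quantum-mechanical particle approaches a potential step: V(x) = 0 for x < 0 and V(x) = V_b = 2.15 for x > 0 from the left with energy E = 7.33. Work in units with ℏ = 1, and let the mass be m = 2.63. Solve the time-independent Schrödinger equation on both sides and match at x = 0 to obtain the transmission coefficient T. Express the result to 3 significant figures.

T = 0.993

On each side the TISE gives plane waves with k = √(2m(E − V))/ℏ: k₁ = √(2·2.63·7.33) = 6.209, k₂ = √(2·2.63·5.18) = 5.220.
Matching ψ and ψ′ at x = 0 gives r = (k₁ − k₂)/(k₁ + k₂), so R = r² = 0.007495 and T = 1 − R = 0.9925.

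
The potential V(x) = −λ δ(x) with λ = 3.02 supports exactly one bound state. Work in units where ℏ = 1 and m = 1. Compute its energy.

For x ≠ 0 the bound state is ψ ∝ e^{−κ|x|}; integrating the TISE across the delta gives the cusp condition 2κ = 2mλ/ℏ², so κ = 3.020.
Then E = −ℏ²κ²/(2m) = −mλ²/(2ℏ²) = -4.560.

E = -4.56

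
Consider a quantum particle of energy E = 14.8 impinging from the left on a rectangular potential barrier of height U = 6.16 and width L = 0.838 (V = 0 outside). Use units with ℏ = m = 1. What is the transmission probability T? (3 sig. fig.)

Above the barrier the interior wavenumber is k₂ = √(2m(E − U))/ℏ = 4.157, giving phase k₂L = 3.484.
T = [1 + U² sin²(k₂L) / (4E(E − U))]⁻¹ = 1/1.008 = 0.992.

T = 0.992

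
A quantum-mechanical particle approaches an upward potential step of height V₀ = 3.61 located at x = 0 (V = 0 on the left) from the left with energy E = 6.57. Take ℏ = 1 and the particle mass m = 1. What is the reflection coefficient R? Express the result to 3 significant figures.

R = 0.0387

On each side the TISE gives plane waves with k = √(2m(E − V))/ℏ: k₁ = √(2·1·6.57) = 3.625, k₂ = √(2·1·2.96) = 2.433.
Matching ψ and ψ′ at x = 0 gives r = (k₁ − k₂)/(k₁ + k₂), so R = r² = 0.03870 and T = 1 − R = 0.9613.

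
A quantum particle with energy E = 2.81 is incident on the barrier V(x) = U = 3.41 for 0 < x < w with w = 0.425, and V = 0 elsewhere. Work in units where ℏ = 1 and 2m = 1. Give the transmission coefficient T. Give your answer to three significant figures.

E < U: inside the barrier ψ ∝ e^{±κx} with κ = √(2m(U − E))/ℏ = 0.7746.
κw = 0.3292, sinh(κw) = 0.3352.
The exact tunnelling result is T⁻¹ = 1 + U² sinh²(κw) / [4E(U − E)] = 1.194, so T = 0.838.

T = 0.838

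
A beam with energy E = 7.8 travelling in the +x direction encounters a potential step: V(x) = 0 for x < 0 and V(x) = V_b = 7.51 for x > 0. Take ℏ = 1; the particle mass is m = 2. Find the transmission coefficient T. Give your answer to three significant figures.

The wavenumbers are k₁ = √(2mE)/ℏ = 5.586 on the left and k₂ = √(2m(E − V_b))/ℏ = 1.077 on the right.
Continuity of ψ and ψ′ at the step yields the reflection amplitude r = (k₁ − k₂)/(k₁ + k₂) = 0.6767; thus R = |r|² = 0.4579, T = 0.5421.

T = 0.542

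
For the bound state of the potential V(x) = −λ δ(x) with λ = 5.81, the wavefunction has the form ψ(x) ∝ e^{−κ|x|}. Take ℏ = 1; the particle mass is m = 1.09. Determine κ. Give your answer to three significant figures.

κ = 6.33

Integrate −(ℏ²/2m)ψ'' − λδ(x)ψ = Eψ from −ε to +ε: the ψ'' term gives ψ'(0⁺) − ψ'(0⁻) and the δ term gives −(2mλ/ℏ²)ψ(0).
With ψ ∝ e^{−κ|x|} this yields −2κ = −2mλ/ℏ², so κ = mλ/ℏ² = 6.333.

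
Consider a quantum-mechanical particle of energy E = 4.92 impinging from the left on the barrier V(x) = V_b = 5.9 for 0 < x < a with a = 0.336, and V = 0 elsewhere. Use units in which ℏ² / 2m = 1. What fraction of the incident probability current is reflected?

R = 0.172

Since E < V_b the interior solution is evanescent with decay constant κ = √(2m(V_b − E))/ℏ = 0.9899.
κa = 0.3326, sinh(κa) = 0.3388.
The exact tunnelling result is T⁻¹ = 1 + V_b² sinh²(κa) / [4E(V_b − E)] = 1.207, so T = 0.828.
R = 1 − T = 0.172.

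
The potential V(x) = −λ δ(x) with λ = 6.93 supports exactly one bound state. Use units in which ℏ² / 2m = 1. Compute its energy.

For x ≠ 0 the bound state is ψ ∝ e^{−κ|x|}; integrating the TISE across the delta gives the cusp condition 2κ = 2mλ/ℏ², so κ = 3.465.
Then E = −ℏ²κ²/(2m) = −mλ²/(2ℏ²) = -12.01.

E = -12.0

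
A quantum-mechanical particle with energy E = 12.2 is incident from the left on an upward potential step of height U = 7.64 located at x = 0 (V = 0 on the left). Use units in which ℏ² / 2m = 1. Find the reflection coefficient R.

On each side the TISE gives plane waves with k = √(2m(E − V))/ℏ: k₁ = √(2·½·12.2) = 3.493, k₂ = √(2·½·4.56) = 2.135.
Continuity of ψ and ψ′ at the step yields the reflection amplitude r = (k₁ − k₂)/(k₁ + k₂) = 0.2412; thus R = |r|² = 0.05817, T = 0.9418.

R = 0.0582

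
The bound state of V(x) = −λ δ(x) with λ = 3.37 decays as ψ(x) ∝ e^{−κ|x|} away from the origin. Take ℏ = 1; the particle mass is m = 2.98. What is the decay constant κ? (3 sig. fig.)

κ = 10.0

Integrating the TISE across x = 0 gives the cusp condition ψ'(0⁺) − ψ'(0⁻) = −(2mλ/ℏ²)ψ(0).
With ψ ∝ e^{−κ|x|} this yields −2κ = −2mλ/ℏ², so κ = mλ/ℏ² = 10.04.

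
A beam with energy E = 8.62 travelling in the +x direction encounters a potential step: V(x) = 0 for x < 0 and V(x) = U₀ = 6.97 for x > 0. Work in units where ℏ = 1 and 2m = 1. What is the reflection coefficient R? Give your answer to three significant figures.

R = 0.153

On each side the TISE gives plane waves with k = √(2m(E − V))/ℏ: k₁ = √(2·½·8.62) = 2.936, k₂ = √(2·½·1.65) = 1.285.
Continuity of ψ and ψ′ at the step yields the reflection amplitude r = (k₁ − k₂)/(k₁ + k₂) = 0.3913; thus R = |r|² = 0.1531, T = 0.8469.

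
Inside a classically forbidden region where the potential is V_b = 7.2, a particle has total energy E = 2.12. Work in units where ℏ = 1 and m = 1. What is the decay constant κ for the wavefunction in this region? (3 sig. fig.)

κ = 3.19

Since E < V_b the TISE in this region is ψ'' = κ²ψ with κ = √(2m(V_b − E))/ℏ.
κ = √(2 × 1 × 5.08) = 3.187.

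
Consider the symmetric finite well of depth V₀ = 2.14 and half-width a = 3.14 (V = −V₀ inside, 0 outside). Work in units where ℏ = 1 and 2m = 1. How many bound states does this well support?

The dimensionless depth is z₀ = a√(2mV₀)/ℏ = 3.14 × √(2.140) = 4.593.
A new bound state (alternating even/odd) appears each time z₀ passes a multiple of π/2, so N = ⌊2z₀/π⌋ + 1 = ⌊2.924⌋ + 1 = 3.

N = 3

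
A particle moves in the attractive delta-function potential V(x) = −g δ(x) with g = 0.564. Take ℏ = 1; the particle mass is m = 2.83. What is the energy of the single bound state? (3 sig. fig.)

E = -0.450

The bound state is ψ(x) = √κ e^{−κ|x|}. The derivative jump ψ'(0⁺) − ψ'(0⁻) = −(2mg/ℏ²)ψ(0) fixes κ = mg/ℏ² = 1.596.
Then E = −ℏ²κ²/(2m) = −mg²/(2ℏ²) = -0.4501.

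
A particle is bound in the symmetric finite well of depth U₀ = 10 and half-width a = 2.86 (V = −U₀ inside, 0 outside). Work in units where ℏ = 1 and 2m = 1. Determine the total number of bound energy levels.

Define the well-strength parameter z₀ = (a/ℏ)√(2mU₀) = 2.86 × √(2·0.5·10) = 9.044.
A new bound state (alternating even/odd) appears each time z₀ passes a multiple of π/2, so N = ⌊2z₀/π⌋ + 1 = ⌊5.758⌋ + 1 = 6.

N = 6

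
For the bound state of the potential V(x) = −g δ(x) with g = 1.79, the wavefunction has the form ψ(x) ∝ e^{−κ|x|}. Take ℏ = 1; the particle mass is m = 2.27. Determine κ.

Integrating the TISE across x = 0 gives the cusp condition ψ'(0⁺) − ψ'(0⁻) = −(2mg/ℏ²)ψ(0).
With ψ ∝ e^{−κ|x|} this yields −2κ = −2mg/ℏ², so κ = mg/ℏ² = 4.063.

κ = 4.06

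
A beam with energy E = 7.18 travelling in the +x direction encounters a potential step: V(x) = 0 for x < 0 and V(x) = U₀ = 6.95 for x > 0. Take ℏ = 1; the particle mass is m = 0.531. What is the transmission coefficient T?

T = 0.515

The wavenumbers are k₁ = √(2mE)/ℏ = 2.761 on the left and k₂ = √(2m(E − U₀))/ℏ = 0.4942 on the right.
Continuity of ψ and ψ′ at the step yields the reflection amplitude r = (k₁ − k₂)/(k₁ + k₂) = 0.6964; thus R = |r|² = 0.4849, T = 0.5151.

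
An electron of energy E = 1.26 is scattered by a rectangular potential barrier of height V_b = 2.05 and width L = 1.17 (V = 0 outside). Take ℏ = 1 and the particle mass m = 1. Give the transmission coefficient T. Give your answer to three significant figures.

T = 0.182

Since E < V_b the interior solution is evanescent with decay constant κ = √(2m(V_b − E))/ℏ = 1.257.
κL = 1.471, sinh(κL) = 2.061.
The exact tunnelling result is T⁻¹ = 1 + V_b² sinh²(κL) / [4E(V_b − E)] = 5.484, so T = 0.182.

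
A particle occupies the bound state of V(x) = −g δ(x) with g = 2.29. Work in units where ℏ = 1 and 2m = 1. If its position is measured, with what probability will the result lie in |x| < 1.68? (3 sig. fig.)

The normalised bound state is ψ = √κ e^{−κ|x|} with κ = mg/ℏ² = 1.145.
P(|x| < d) = ∫_{−d}^{d} κ e^{−2κ|x|} dx = 1 − e^{−2κd} = 1 − e^{−3.847} = 0.9787.

P = 0.979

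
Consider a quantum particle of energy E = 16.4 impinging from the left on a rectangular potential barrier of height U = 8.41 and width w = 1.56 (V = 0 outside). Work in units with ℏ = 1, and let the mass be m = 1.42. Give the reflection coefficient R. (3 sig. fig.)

R = 0.101

Above the barrier the interior wavenumber is k₂ = √(2m(E − U))/ℏ = 4.764, giving phase k₂w = 7.431.
T = [1 + U² sin²(k₂w) / (4E(E − U))]⁻¹ = 1/1.112 = 0.899.
R = 1 − T = 0.101.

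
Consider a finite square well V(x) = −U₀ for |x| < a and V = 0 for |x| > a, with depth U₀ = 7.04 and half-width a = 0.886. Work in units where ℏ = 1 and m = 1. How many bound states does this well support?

N = 3

Define the well-strength parameter z₀ = (a/ℏ)√(2mU₀) = 0.886 × √(2·1·7.04) = 3.325.
A new bound state (alternating even/odd) appears each time z₀ passes a multiple of π/2, so N = ⌊2z₀/π⌋ + 1 = ⌊2.116⌋ + 1 = 3.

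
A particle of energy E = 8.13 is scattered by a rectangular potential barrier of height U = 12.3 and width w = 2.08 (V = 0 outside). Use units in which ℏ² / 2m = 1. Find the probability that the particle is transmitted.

Since E < U the interior solution is evanescent with decay constant κ = √(2m(U − E))/ℏ = 2.042.
κw = 4.247, sinh(κw) = 34.96.
Matching ψ, ψ′ at both faces gives T = [1 + U² sinh²(κw) / (4E(U − E))]⁻¹ = 1/1364 = 0.000733.

T = 0.000733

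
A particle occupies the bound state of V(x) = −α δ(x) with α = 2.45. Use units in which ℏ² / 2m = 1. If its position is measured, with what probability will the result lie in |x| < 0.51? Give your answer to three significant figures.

The normalised bound state is ψ = √κ e^{−κ|x|} with κ = mα/ℏ² = 1.225.
P(|x| < d) = ∫_{−d}^{d} κ e^{−2κ|x|} dx = 1 − e^{−2κd} = 1 − e^{−1.250} = 0.7134.

P = 0.713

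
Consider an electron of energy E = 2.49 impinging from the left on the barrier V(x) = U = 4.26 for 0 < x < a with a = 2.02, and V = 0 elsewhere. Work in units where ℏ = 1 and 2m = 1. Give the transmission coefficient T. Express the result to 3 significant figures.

T = 0.0178

Since E < U the interior solution is evanescent with decay constant κ = √(2m(U − E))/ℏ = 1.330.
κa = 2.687, sinh(κa) = 7.313.
The exact tunnelling result is T⁻¹ = 1 + U² sinh²(κa) / [4E(U − E)] = 56.05, so T = 0.0178.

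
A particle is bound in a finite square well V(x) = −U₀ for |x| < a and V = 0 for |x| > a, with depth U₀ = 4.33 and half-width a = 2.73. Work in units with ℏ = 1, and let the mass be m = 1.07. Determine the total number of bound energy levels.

N = 6

Define the well-strength parameter z₀ = (a/ℏ)√(2mU₀) = 2.73 × √(2·1.07·4.33) = 8.310.
The even/odd transcendental equations gain one root per π/2 in z₀, giving N = 1 + ⌊2z₀/π⌋ = 1 + ⌊5.290⌋ = 6.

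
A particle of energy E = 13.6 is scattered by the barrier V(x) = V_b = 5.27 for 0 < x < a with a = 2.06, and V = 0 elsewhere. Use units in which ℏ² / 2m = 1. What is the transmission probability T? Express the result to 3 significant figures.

T = 0.993

Above the barrier the interior wavenumber is k₂ = √(2m(E − V_b))/ℏ = 2.886, giving phase k₂a = 5.946.
Matching at both interfaces gives T⁻¹ = 1 + V_b² sin²(k₂a) / [4E(E − V_b)] = 1.007, hence T = 0.993.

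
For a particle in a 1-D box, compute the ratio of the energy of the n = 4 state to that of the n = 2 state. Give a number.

Since E_n ∝ n², the ratio is (4/2)² = 4.

4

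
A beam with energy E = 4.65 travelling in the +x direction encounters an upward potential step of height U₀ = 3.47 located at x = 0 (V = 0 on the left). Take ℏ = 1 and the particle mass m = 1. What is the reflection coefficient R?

R = 0.109

On each side the TISE gives plane waves with k = √(2m(E − V))/ℏ: k₁ = √(2·1·4.65) = 3.050, k₂ = √(2·1·1.18) = 1.536.
Continuity of ψ and ψ′ at the step yields the reflection amplitude r = (k₁ − k₂)/(k₁ + k₂) = 0.3300; thus R = |r|² = 0.1089, T = 0.8911.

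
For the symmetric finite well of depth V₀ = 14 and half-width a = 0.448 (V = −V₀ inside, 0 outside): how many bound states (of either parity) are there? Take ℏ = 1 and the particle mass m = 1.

Define the well-strength parameter z₀ = (a/ℏ)√(2mV₀) = 0.448 × √(2·1·14) = 2.371.
A new bound state (alternating even/odd) appears each time z₀ passes a multiple of π/2, so N = ⌊2z₀/π⌋ + 1 = ⌊1.509⌋ + 1 = 2.

N = 2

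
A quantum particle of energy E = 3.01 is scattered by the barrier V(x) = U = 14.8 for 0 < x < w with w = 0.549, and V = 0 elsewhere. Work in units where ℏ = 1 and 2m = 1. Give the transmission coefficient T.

T = 0.0589

Since E < U the interior solution is evanescent with decay constant κ = √(2m(U − E))/ℏ = 3.434.
κw = 1.885, sinh(κw) = 3.218.
Matching ψ, ψ′ at both faces gives T = [1 + U² sinh²(κw) / (4E(U − E))]⁻¹ = 1/16.97 = 0.0589.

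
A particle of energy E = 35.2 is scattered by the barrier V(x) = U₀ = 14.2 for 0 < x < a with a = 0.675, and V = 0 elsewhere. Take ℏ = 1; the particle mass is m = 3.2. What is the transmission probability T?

T = 0.936

E > U₀: inside the barrier k₂ = √(2m(E − U₀))/ℏ = 11.59, k₂a = 7.825.
T = [1 + U₀² sin²(k₂a) / (4E(E − U₀))]⁻¹ = 1/1.068 = 0.936.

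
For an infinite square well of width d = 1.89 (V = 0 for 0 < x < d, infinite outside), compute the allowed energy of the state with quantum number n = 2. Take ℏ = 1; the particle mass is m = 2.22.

The infinite-well eigenfunctions ψ_n = √(2/d) sin(nπx/d) vanish at both walls, giving E_n = n²π²ℏ²/(2md²).
E_2 = 2² × π² / (2 × 2.22 × 1.89²) = 2.489.

E = 2.49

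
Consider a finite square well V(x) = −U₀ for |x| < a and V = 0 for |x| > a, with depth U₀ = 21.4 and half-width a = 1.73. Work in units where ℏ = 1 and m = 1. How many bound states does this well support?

Define the well-strength parameter z₀ = (a/ℏ)√(2mU₀) = 1.73 × √(2·1·21.4) = 11.32.
A new bound state (alternating even/odd) appears each time z₀ passes a multiple of π/2, so N = ⌊2z₀/π⌋ + 1 = ⌊7.205⌋ + 1 = 8.

N = 8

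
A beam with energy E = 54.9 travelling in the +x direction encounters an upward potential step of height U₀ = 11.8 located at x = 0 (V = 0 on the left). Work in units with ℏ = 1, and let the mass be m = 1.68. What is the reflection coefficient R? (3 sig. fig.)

On each side the TISE gives plane waves with k = √(2m(E − V))/ℏ: k₁ = √(2·1.68·54.9) = 13.58, k₂ = √(2·1.68·43.1) = 12.03.
Continuity of ψ and ψ′ at the step yields the reflection amplitude r = (k₁ − k₂)/(k₁ + k₂) = 0.06042; thus R = |r|² = 0.003651, T = 0.9963.

R = 0.00365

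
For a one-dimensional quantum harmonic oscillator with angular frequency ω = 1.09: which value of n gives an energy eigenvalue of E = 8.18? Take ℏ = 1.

n = 7

E_n = ℏω(n + ½) ⇒ n = E/(ℏω) − ½ = 8.18/1.09 − 0.5 = 7.005 → n = 7.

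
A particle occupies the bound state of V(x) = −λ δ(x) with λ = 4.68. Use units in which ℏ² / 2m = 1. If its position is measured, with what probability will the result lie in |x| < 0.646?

The normalised bound state is ψ = √κ e^{−κ|x|} with κ = mλ/ℏ² = 2.340.
P(|x| < d) = ∫_{−d}^{d} κ e^{−2κ|x|} dx = 1 − e^{−2κd} = 1 − e^{−3.023} = 0.9514.

P = 0.951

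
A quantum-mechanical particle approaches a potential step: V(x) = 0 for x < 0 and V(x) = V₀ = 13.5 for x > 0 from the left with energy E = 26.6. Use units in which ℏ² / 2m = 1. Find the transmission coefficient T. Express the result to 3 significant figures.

T = 0.969

The wavenumbers are k₁ = √(2mE)/ℏ = 5.158 on the left and k₂ = √(2m(E − V₀))/ℏ = 3.619 on the right.
Continuity of ψ and ψ′ at the step yields the reflection amplitude r = (k₁ − k₂)/(k₁ + k₂) = 0.1752; thus R = |r|² = 0.03071, T = 0.9693.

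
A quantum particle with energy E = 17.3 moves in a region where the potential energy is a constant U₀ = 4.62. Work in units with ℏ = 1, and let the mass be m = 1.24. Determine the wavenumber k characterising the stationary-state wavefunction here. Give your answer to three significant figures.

k = 5.61

With E > U₀ the solution is oscillatory, ψ ∝ e^{±ikx} with k = √(2m(E − U₀))/ℏ.
k = √(2 × 1.24 × 12.68) = 5.608.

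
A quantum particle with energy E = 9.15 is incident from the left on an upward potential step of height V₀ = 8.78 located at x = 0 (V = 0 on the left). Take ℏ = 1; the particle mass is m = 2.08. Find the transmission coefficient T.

T = 0.558

On each side the TISE gives plane waves with k = √(2m(E − V))/ℏ: k₁ = √(2·2.08·9.15) = 6.170, k₂ = √(2·2.08·0.37) = 1.241.
Continuity of ψ and ψ′ at the step yields the reflection amplitude r = (k₁ − k₂)/(k₁ + k₂) = 0.6652; thus R = |r|² = 0.4424, T = 0.5576.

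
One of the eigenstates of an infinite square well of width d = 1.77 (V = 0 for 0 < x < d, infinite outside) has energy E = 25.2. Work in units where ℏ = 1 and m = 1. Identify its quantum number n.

For an infinite well E_n = n²π²ℏ²/(2md²), so n = (d/πℏ)√(2mE).
n = (1.77/π) × √(2 × 1 × 25.2) = 4.000 → n = 4.

n = 4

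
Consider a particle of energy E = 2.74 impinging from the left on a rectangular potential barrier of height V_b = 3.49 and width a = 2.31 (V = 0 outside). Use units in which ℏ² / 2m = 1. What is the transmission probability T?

Since E < V_b the interior solution is evanescent with decay constant κ = √(2m(V_b − E))/ℏ = 0.8660.
κa = 2.001, sinh(κa) = 3.629.
The exact tunnelling result is T⁻¹ = 1 + V_b² sinh²(κa) / [4E(V_b − E)] = 20.51, so T = 0.0488.

T = 0.0488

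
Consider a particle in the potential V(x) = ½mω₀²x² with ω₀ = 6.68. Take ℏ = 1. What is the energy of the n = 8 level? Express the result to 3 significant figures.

E = 56.8

Using E_n = (n + ½)ℏω₀: E_8 = 8.5 × 6.68 = 56.78.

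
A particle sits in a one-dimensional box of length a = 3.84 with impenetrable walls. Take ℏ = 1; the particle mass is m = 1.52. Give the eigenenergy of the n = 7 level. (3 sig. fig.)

E = 10.8

Requiring ψ(0) = ψ(a) = 0 quantises k = nπ/a, hence E_n = ℏ²k²/2m = n²π²ℏ²/(2ma²).
E_7 = 7² × π² / (2 × 1.52 × 3.84²) = 10.79.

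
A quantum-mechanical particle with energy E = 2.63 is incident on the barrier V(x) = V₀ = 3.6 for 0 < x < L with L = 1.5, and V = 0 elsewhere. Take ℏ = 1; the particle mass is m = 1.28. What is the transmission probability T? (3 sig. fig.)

T = 0.0276

E < V₀: inside the barrier ψ ∝ e^{±κx} with κ = √(2m(V₀ − E))/ℏ = 1.576.
κL = 2.364, sinh(κL) = 5.268.
Matching ψ, ψ′ at both faces gives T = [1 + V₀² sinh²(κL) / (4E(V₀ − E))]⁻¹ = 1/36.25 = 0.0276.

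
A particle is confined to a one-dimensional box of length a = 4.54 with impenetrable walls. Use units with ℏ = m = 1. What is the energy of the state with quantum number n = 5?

E = 5.99

Requiring ψ(0) = ψ(a) = 0 quantises k = nπ/a, hence E_n = ℏ²k²/2m = n²π²ℏ²/(2ma²).
E_5 = 5² × π² / (2 × 1 × 4.54²) = 5.985.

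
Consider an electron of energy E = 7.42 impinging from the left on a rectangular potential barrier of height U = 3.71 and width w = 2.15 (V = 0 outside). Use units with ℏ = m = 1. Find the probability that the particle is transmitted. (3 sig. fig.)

T = 0.979

Above the barrier the interior wavenumber is k₂ = √(2m(E − U))/ℏ = 2.724, giving phase k₂w = 5.857.
T = [1 + U² sin²(k₂w) / (4E(E − U))]⁻¹ = 1/1.021 = 0.979.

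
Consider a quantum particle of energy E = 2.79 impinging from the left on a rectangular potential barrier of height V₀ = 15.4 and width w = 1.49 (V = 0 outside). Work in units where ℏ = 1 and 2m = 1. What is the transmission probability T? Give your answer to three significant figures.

E < V₀: inside the barrier ψ ∝ e^{±κx} with κ = √(2m(V₀ − E))/ℏ = 3.551.
κw = 5.291, sinh(κw) = 99.28.
Matching ψ, ψ′ at both faces gives T = [1 + V₀² sinh²(κw) / (4E(V₀ − E))]⁻¹ = 1/16610 = 0.0000602.

T = 0.0000602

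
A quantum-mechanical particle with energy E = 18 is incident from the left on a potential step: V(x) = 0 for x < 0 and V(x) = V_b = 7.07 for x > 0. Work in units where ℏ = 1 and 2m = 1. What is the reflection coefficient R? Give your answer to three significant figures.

R = 0.0154

On each side the TISE gives plane waves with k = √(2m(E − V))/ℏ: k₁ = √(2·½·18) = 4.243, k₂ = √(2·½·10.93) = 3.306.
Continuity of ψ and ψ′ at the step yields the reflection amplitude r = (k₁ − k₂)/(k₁ + k₂) = 0.1241; thus R = |r|² = 0.01539, T = 0.9846.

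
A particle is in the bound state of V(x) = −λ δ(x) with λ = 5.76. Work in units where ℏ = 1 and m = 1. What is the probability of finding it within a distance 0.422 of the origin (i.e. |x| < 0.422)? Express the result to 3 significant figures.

The normalised bound state is ψ = √κ e^{−κ|x|} with κ = mλ/ℏ² = 5.760.
P(|x| < d) = ∫_{−d}^{d} κ e^{−2κ|x|} dx = 1 − e^{−2κd} = 1 − e^{−4.861} = 0.9923.

P = 0.992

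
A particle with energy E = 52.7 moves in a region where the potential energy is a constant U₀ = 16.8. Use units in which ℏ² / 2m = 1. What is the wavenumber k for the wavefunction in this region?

k = 5.99

With E > U₀ the solution is oscillatory, ψ ∝ e^{±ikx} with k = √(2m(E − U₀))/ℏ.
k = √(2 × 0.5 × 35.9) = 5.992.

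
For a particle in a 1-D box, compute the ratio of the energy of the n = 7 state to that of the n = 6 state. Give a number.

1.36111

Since E_n ∝ n², the ratio is (7/6)² = 1.36111.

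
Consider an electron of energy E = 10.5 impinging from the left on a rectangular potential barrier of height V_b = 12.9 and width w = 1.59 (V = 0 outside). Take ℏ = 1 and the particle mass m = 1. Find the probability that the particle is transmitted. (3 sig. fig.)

E < V_b: inside the barrier ψ ∝ e^{±κx} with κ = √(2m(V_b − E))/ℏ = 2.191.
κw = 3.484, sinh(κw) = 16.27.
Matching ψ, ψ′ at both faces gives T = [1 + V_b² sinh²(κw) / (4E(V_b − E))]⁻¹ = 1/438.1 = 0.00228.

T = 0.00228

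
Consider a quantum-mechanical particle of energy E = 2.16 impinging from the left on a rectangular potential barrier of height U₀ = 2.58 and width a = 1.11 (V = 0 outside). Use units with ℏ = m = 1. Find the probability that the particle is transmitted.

Since E < U₀ the interior solution is evanescent with decay constant κ = √(2m(U₀ − E))/ℏ = 0.9165.
κa = 1.017, sinh(κa) = 1.202.
The exact tunnelling result is T⁻¹ = 1 + U₀² sinh²(κa) / [4E(U₀ − E)] = 3.651, so T = 0.274.

T = 0.274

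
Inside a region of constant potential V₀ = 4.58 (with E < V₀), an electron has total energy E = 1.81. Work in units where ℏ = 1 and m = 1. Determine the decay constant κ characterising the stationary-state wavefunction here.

κ = 2.35

Since E < V₀ the TISE in this region is ψ'' = κ²ψ with κ = √(2m(V₀ − E))/ℏ.
κ = √(2 × 1 × 2.77) = 2.354.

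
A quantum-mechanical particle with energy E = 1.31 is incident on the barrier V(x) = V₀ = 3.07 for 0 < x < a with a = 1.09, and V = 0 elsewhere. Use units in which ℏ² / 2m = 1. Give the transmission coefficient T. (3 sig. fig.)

T = 0.196

E < V₀: inside the barrier ψ ∝ e^{±κx} with κ = √(2m(V₀ − E))/ℏ = 1.327.
κa = 1.446, sinh(κa) = 2.005.
Matching ψ, ψ′ at both faces gives T = [1 + V₀² sinh²(κa) / (4E(V₀ − E))]⁻¹ = 1/5.110 = 0.196.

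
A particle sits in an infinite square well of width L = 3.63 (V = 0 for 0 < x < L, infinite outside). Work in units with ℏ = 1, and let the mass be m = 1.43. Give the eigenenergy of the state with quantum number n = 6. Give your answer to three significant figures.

Requiring ψ(0) = ψ(L) = 0 quantises k = nπ/L, hence E_n = ℏ²k²/2m = n²π²ℏ²/(2mL²).
E_6 = 6² × π² / (2 × 1.43 × 3.63²) = 9.428.

E = 9.43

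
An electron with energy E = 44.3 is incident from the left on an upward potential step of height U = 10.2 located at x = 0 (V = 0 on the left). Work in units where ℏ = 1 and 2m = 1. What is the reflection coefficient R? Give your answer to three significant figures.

R = 0.00427

On each side the TISE gives plane waves with k = √(2m(E − V))/ℏ: k₁ = √(2·½·44.3) = 6.656, k₂ = √(2·½·34.1) = 5.840.
Continuity of ψ and ψ′ at the step yields the reflection amplitude r = (k₁ − k₂)/(k₁ + k₂) = 0.06533; thus R = |r|² = 0.004268, T = 0.9957.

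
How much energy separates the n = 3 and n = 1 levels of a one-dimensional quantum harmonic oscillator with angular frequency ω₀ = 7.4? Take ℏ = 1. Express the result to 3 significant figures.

ΔE = 14.8

E_n = ℏω₀(n + ½), so ΔE = (3 − 1) ℏω₀ = 2 × 7.4 = 14.80.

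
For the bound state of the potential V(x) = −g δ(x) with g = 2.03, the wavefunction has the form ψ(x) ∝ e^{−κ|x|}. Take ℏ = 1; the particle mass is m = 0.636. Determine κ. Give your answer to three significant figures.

Integrating the TISE across x = 0 gives the cusp condition ψ'(0⁺) − ψ'(0⁻) = −(2mg/ℏ²)ψ(0).
With ψ ∝ e^{−κ|x|} this yields −2κ = −2mg/ℏ², so κ = mg/ℏ² = 1.291.

κ = 1.29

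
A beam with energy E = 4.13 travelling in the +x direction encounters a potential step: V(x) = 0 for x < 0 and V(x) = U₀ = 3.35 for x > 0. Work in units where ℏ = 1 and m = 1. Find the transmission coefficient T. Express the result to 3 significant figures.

T = 0.845

On each side the TISE gives plane waves with k = √(2m(E − V))/ℏ: k₁ = √(2·1·4.13) = 2.874, k₂ = √(2·1·0.78) = 1.249.
Matching ψ and ψ′ at x = 0 gives r = (k₁ − k₂)/(k₁ + k₂), so R = r² = 0.1553 and T = 1 − R = 0.8447.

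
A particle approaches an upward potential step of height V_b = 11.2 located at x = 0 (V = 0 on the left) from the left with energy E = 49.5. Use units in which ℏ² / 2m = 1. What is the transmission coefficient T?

The wavenumbers are k₁ = √(2mE)/ℏ = 7.036 on the left and k₂ = √(2m(E − V_b))/ℏ = 6.189 on the right.
Matching ψ and ψ′ at x = 0 gives r = (k₁ − k₂)/(k₁ + k₂), so R = r² = 0.004101 and T = 1 − R = 0.9959.

T = 0.996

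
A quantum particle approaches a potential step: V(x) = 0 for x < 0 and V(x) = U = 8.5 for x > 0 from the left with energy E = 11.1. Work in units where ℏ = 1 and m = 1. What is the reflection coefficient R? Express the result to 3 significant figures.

R = 0.121

The wavenumbers are k₁ = √(2mE)/ℏ = 4.712 on the left and k₂ = √(2m(E − U))/ℏ = 2.280 on the right.
Continuity of ψ and ψ′ at the step yields the reflection amplitude r = (k₁ − k₂)/(k₁ + k₂) = 0.3477; thus R = |r|² = 0.1209, T = 0.8791.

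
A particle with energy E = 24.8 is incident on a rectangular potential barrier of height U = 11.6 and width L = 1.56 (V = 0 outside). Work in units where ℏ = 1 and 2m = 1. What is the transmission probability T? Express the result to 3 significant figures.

T = 0.967

Above the barrier the interior wavenumber is k₂ = √(2m(E − U))/ℏ = 3.633, giving phase k₂L = 5.668.
T = [1 + U² sin²(k₂L) / (4E(E − U))]⁻¹ = 1/1.034 = 0.967.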